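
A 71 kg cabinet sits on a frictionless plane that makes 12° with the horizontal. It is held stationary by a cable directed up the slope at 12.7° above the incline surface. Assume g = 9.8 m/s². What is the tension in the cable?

Take axes along and perpendicular to the incline. Weight components: W sin 12° = 144.7 N down-slope, W cos 12° = 680.6 N into the surface.
Along incline: T cos 12.7° = W sin 12° → T = 148.3 N.
Perpendicular: N = W cos 12° − T sin 12.7° = 648 N.

T ≈ 148 N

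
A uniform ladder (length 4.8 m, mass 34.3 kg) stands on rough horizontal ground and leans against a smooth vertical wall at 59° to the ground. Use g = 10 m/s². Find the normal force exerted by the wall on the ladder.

N_wall ≈ 103 N

Torques about the foot: N_wall · 4.8 sin 59° = 34.3×10×2.4 cos 59° → N_wall = 103.05 N.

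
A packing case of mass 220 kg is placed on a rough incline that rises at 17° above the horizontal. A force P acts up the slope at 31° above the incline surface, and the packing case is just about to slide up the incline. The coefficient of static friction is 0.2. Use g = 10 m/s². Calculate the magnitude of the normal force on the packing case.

N ≈ 1530 N

On the verge of sliding up the incline, friction equals μN and acts down the slope.
Perpendicular: N + P sin 31° = W cos 17° = 2104 N.
Along incline: P cos 31° = W sin 17° + μN  with W sin 17° = 643.2 N.
Solving the pair for P and N: P = 1108 N, N = 1533 N (and f = μN = 306.6 N).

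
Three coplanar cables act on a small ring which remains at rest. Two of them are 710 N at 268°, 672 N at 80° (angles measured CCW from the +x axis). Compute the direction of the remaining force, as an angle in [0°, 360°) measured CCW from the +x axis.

Sum the known components: ΣF_x = 91.91 N, ΣF_y = -47.78 N.
For equilibrium the remaining force must supply (−ΣF_x, −ΣF_y) = (-91.91, 47.78) N.
Magnitude = √((-91.91)² + (47.78)²) = 103.6 N; direction = atan2(47.78, -91.91) = 152.5°.

θ ≈ 153°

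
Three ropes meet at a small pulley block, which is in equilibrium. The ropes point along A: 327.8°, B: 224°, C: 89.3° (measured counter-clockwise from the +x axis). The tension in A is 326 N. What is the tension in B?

Resolve: ΣF_x = 326 cos 327.8° + T_B cos 224° + T_C cos 89.3° = 0.
        ΣF_y = 326 sin 327.8° + T_B sin 224° + T_C sin 89.3° = 0.
The known terms sum to (275.9, -173.7) N, so -0.7193 T_B + 0.0122 T_C = -275.9 and -0.6947 T_B + 0.9999 T_C = 173.7.
Solving simultaneously: T_B = 391.1 N, T_C = 445.4 N.

T_B ≈ 391 N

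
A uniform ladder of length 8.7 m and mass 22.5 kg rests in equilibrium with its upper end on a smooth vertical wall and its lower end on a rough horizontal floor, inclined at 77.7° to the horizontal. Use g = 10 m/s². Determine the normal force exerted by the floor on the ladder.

ΣF_y = 0: N_floor = 22.5×10 = 225 N.

N_floor ≈ 225 N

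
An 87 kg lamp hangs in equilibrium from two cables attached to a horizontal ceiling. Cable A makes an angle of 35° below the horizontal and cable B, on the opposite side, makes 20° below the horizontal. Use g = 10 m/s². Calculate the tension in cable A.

T_A ≈ 998 N

Weight W = 87 × 10 = 870 N acts straight down.
Horizontal: T_A cos 35° = T_B cos 20°  →  T_B = 0.8717 T_A.
Vertical: T_A sin 35° + T_B sin 20° = 870.
Substituting the horizontal relation into the vertical equation gives 0.8717 T_A = 870, so T_A = 998 N.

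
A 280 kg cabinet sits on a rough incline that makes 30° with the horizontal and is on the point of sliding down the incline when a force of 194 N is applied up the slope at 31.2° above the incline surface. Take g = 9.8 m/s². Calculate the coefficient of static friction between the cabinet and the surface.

μ ≈ 0.530

On the verge of sliding down the incline, friction is at its maximum μN and acts up the slope.
Perpendicular to incline: N = W cos 30° − P sin 31.2° = 2376 − 100.5 = 2276 N.
Along incline: P cos 31.2° + μN = W sin 30° → μ = (W sin 30° − P cos 31.2°) / N = 0.5299.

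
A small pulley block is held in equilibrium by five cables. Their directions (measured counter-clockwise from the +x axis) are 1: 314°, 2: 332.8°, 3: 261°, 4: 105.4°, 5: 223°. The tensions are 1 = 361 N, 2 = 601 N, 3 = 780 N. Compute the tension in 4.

T_4 ≈ 1590 N

Resolve: ΣF_x = 361 cos 314° + 601 cos 332.8° + 780 cos 261° + T_4 cos 105.4° + T_5 cos 223° = 0.
        ΣF_y = 361 sin 314° + 601 sin 332.8° + 780 sin 261° + T_4 sin 105.4° + T_5 sin 223° = 0.
The known terms sum to (663.3, -1305) N, so -0.2656 T_4 − 0.7314 T_5 = -663.3 and 0.9641 T_4 − 0.6820 T_5 = 1305.
Solving simultaneously: T_4 = 1587 N, T_5 = 330.6 N.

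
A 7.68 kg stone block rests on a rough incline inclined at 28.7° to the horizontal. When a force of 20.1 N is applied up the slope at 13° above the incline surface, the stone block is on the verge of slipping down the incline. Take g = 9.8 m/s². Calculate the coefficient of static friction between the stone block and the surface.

On the verge of sliding down the incline, friction is at its maximum μN and acts up the slope.
Perpendicular to incline: N = W cos 28.7° − P sin 13° = 66.02 − 4.522 = 61.5 N.
Along incline: P cos 13° + μN = W sin 28.7° → μ = (W sin 28.7° − P cos 13°) / N = 0.2693.

μ ≈ 0.269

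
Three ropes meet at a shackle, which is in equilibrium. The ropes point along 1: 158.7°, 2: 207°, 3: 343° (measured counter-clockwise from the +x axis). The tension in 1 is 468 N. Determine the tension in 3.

Resolve: ΣF_x = 468 cos 158.7° + T_2 cos 207° + T_3 cos 343° = 0.
        ΣF_y = 468 sin 158.7° + T_2 sin 207° + T_3 sin 343° = 0.
The known terms sum to (-436, 170) N, so -0.8910 T_2 + 0.9563 T_3 = 436 and -0.4540 T_2 − 0.2924 T_3 = -170.
Solving simultaneously: T_2 = 50.51 N, T_3 = 503 N.

T_3 ≈ 503 N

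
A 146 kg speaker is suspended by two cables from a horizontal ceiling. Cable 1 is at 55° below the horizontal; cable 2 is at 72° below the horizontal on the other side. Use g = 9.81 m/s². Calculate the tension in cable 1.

T_1 ≈ 554 N

Weight W = 146 × 9.81 = 1432 N acts straight down.
Horizontal: T_1 cos 55° = T_2 cos 72°  →  T_2 = 1.856 T_1.
Vertical: T_1 sin 55° + T_2 sin 72° = 1432.
Substituting the horizontal relation into the vertical equation gives 2.584 T_1 = 1432, so T_1 = 554.2 N.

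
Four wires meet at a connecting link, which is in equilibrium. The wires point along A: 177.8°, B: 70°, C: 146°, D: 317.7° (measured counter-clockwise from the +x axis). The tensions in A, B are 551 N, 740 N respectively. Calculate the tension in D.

Resolve: ΣF_x = 551 cos 177.8° + 740 cos 70° + T_C cos 146° + T_D cos 317.7° = 0.
        ΣF_y = 551 sin 177.8° + 740 sin 70° + T_C sin 146° + T_D sin 317.7° = 0.
The known terms sum to (-297.5, 716.5) N, so -0.8290 T_C + 0.7396 T_D = 297.5 and 0.5592 T_C − 0.6730 T_D = -716.5.
Solving simultaneously: T_C = 2284 N, T_D = 2963 N.

T_D ≈ 2960 N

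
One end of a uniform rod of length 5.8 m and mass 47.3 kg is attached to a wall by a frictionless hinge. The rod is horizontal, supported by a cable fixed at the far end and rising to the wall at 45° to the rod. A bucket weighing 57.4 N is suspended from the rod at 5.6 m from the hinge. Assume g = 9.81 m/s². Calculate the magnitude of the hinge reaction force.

Take torques about the hinge: T sin 45° · 5.8 = 47.3×9.81×2.9 + 57.4×5.6 = 1667.1 N·m.
So T = 1667.1 / (0.7071 × 5.8) = 406.48 N.
ΣF_x = 0: H_x = T cos 45° = 287.43 N.
ΣF_y = 0: H_y = (47.3×9.81 + 57.4) − T sin 45° = 521.41 − 287.43 = 233.99 N.
|H| = √(H_x² + H_y²) = √((287.43)² + (233.99)²) = 370.63 N.

|H| ≈ 371 N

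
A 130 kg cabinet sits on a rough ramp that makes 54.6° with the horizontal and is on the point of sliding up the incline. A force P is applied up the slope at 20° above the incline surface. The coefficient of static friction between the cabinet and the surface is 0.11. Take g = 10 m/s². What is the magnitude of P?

On the verge of sliding up the incline, friction equals μN and acts down the slope.
Perpendicular: N + P sin 20° = W cos 54.6° = 753.1 N.
Along incline: P cos 20° = W sin 54.6° + μN  with W sin 54.6° = 1060 N.
Solving the pair for P and N: P = 1169 N, N = 353.2 N (and f = μN = 38.86 N).

P ≈ 1170 N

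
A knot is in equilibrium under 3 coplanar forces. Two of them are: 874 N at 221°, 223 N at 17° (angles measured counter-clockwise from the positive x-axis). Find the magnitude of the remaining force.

Sum the known components: ΣF_x = -446.4 N, ΣF_y = -508.2 N.
For equilibrium the remaining force must supply (−ΣF_x, −ΣF_y) = (446.4, 508.2) N.
Magnitude = √((446.4)² + (508.2)²) = 676.4 N; direction = atan2(508.2, 446.4) = 48.7°.

F ≈ 676 N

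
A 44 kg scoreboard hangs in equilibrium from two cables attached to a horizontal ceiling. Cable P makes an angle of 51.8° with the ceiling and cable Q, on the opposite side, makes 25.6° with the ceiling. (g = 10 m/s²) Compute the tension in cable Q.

Weight W = 44 × 10 = 440 N acts straight down.
Horizontal: T_P cos 51.8° = T_Q cos 25.6°  →  T_P = 1.458 T_Q.
Vertical: T_P sin 51.8° + T_Q sin 25.6° = 440.
Substituting the horizontal relation into the vertical equation gives 1.578 T_Q = 440, so T_Q = 278.8 N.

T_Q ≈ 279 N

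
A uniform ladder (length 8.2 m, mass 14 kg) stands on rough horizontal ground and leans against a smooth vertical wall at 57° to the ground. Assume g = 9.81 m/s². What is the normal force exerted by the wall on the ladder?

Torques about the foot: N_wall · 8.2 sin 57° = 14×9.81×4.1 cos 57° → N_wall = 44.595 N.

N_wall ≈ 44.6 N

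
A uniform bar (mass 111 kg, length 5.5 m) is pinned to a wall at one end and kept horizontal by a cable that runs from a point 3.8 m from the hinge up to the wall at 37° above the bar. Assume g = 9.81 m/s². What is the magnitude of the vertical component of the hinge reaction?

|H_y| ≈ 301 N

Take torques about the hinge: T sin 37° · 3.8 = 111×9.81×2.75 = 2994.5 N·m.
So T = 2994.5 / (0.6018 × 3.8) = 1309.4 N.
ΣF_y = 0: H_y = (111×9.81) − T sin 37° = 1088.9 − 788.03 = 300.88 N.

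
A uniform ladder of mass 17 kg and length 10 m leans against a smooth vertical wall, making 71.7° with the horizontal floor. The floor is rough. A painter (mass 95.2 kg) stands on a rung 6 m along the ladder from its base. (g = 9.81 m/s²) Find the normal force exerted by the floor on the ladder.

ΣF_y = 0: N_floor = 17×9.81 + 95.2×9.81 = 1100.7 N.

N_floor ≈ 1100 N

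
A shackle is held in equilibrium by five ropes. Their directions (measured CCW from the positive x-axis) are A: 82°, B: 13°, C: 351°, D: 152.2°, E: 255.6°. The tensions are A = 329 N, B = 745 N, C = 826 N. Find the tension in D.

Resolve: ΣF_x = 329 cos 82° + 745 cos 13° + 826 cos 351° + T_D cos 152.2° + T_E cos 255.6° = 0.
        ΣF_y = 329 sin 82° + 745 sin 13° + 826 sin 351° + T_D sin 152.2° + T_E sin 255.6° = 0.
The known terms sum to (1588, 364.2) N, so -0.8846 T_D − 0.2487 T_E = -1588 and 0.4664 T_D − 0.9686 T_E = -364.2.
Solving simultaneously: T_D = 1488 N, T_E = 1092 N.

T_D ≈ 1490 N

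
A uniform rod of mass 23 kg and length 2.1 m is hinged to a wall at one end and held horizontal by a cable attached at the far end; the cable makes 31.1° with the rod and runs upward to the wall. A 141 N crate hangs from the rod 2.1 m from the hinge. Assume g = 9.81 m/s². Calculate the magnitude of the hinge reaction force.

|H| ≈ 436 N

Take torques about the hinge: T sin 31.1° · 2.1 = 23×9.81×1.05 + 141×2.1 = 533.01 N·m.
So T = 533.01 / (0.5165 × 2.1) = 491.38 N.
ΣF_x = 0: H_x = T cos 31.1° = 420.75 N.
ΣF_y = 0: H_y = (23×9.81 + 141) − T sin 31.1° = 366.63 − 253.82 = 112.81 N.
|H| = √(H_x² + H_y²) = √((420.75)² + (112.81)²) = 435.62 N.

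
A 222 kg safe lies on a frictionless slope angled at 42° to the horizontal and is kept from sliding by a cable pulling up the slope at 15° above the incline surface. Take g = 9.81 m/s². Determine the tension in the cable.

Take axes along and perpendicular to the incline. Weight components: W sin 42° = 1457 N down-slope, W cos 42° = 1618 N into the surface.
Along incline: T cos 15° = W sin 42° → T = 1509 N.
Perpendicular: N = W cos 42° − T sin 15° = 1228 N.

T ≈ 1510 N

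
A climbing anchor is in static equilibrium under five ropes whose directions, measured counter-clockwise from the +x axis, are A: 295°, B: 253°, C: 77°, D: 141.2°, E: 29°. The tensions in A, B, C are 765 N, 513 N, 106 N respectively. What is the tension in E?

Resolve: ΣF_x = 765 cos 295° + 513 cos 253° + 106 cos 77° + T_D cos 141.2° + T_E cos 29° = 0.
        ΣF_y = 765 sin 295° + 513 sin 253° + 106 sin 77° + T_D sin 141.2° + T_E sin 29° = 0.
The known terms sum to (197.2, -1081) N, so -0.7793 T_D + 0.8746 T_E = -197.2 and 0.6266 T_D + 0.4848 T_E = 1081.
Solving simultaneously: T_D = 1124 N, T_E = 776.2 N.

T_E ≈ 776 N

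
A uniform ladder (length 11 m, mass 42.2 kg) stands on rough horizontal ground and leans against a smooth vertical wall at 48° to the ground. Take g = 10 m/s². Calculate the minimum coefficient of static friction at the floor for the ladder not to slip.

ΣF_y = 0: N_floor = 42.2×10 = 422 N.
Torques about the foot: N_wall · 11 sin 48° = 42.2×10×5.5 cos 48° → N_wall = 189.99 N.
ΣF_x = 0: f_floor = N_wall = 189.99 N.
μ_min = f_floor / N_floor = 189.99 / 422 = 0.4502.

μ_min ≈ 0.450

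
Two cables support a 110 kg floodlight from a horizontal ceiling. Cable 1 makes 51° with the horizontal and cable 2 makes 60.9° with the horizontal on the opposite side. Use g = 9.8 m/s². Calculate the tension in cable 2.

T_2 ≈ 731 N

Weight W = 110 × 9.8 = 1078 N acts straight down.
Horizontal: T_1 cos 51° = T_2 cos 60.9°  →  T_1 = 0.7728 T_2.
Vertical: T_1 sin 51° + T_2 sin 60.9° = 1078.
Substituting the horizontal relation into the vertical equation gives 1.474 T_2 = 1078, so T_2 = 731.2 N.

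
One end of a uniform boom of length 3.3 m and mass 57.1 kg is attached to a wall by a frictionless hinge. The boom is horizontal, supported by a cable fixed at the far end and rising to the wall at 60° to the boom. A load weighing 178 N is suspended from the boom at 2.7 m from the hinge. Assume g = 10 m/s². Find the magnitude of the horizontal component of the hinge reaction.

H_x ≈ 249 N

Take torques about the hinge: T sin 60° · 3.3 = 57.1×10×1.65 + 178×2.7 = 1422.8 N·m.
So T = 1422.8 / (0.8660 × 3.3) = 497.83 N.
ΣF_x = 0: H_x = T cos 60° = 248.92 N.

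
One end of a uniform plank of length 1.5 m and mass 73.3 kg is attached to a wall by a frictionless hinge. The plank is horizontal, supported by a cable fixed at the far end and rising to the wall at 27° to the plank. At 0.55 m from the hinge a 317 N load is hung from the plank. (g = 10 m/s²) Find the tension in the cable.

Take torques about the hinge: T sin 27° · 1.5 = 73.3×10×0.75 + 317×0.55 = 724.1 N·m.
So T = 724.1 / (0.4540 × 1.5) = 1063.3 N.

T ≈ 1060 N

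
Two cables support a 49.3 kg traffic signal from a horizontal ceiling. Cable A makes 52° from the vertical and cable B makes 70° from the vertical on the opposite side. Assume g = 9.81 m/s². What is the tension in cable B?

Angles from the horizontal: cable A is 90° − 52° = 38°, cable B is 90° − 70° = 20°.
Weight W = 49.3 × 9.81 = 483.6 N acts straight down.
Horizontal: T_A cos 38° = T_B cos 20°  →  T_A = 1.192 T_B.
Vertical: T_A sin 38° + T_B sin 20° = 483.6.
Substituting the horizontal relation into the vertical equation gives 1.076 T_B = 483.6, so T_B = 449.4 N.

T_B ≈ 449 N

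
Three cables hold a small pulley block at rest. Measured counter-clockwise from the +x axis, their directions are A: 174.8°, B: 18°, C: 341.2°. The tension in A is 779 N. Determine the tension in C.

Resolve: ΣF_x = 779 cos 174.8° + T_B cos 18° + T_C cos 341.2° = 0.
        ΣF_y = 779 sin 174.8° + T_B sin 18° + T_C sin 341.2° = 0.
The known terms sum to (-775.8, 70.6) N, so 0.9511 T_B + 0.9466 T_C = 775.8 and 0.3090 T_B − 0.3223 T_C = -70.6.
Solving simultaneously: T_B = 305.8 N, T_C = 512.3 N.

T_C ≈ 512 N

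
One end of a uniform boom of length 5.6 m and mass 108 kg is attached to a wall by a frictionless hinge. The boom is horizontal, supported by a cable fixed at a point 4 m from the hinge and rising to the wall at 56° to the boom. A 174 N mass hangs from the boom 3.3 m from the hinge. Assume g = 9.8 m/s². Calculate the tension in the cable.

T ≈ 1070 N

Take torques about the hinge: T sin 56° · 4 = 108×9.8×2.8 + 174×3.3 = 3537.7 N·m.
So T = 3537.7 / (0.8290 × 4) = 1066.8 N.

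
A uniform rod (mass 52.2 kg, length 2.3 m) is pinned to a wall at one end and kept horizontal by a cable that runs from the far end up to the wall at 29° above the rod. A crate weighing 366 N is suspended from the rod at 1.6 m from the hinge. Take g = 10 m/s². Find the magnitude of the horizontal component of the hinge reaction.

H_x ≈ 930 N

Take torques about the hinge: T sin 29° · 2.3 = 52.2×10×1.15 + 366×1.6 = 1185.9 N·m.
So T = 1185.9 / (0.4848 × 2.3) = 1063.5 N.
ΣF_x = 0: H_x = T cos 29° = 930.18 N.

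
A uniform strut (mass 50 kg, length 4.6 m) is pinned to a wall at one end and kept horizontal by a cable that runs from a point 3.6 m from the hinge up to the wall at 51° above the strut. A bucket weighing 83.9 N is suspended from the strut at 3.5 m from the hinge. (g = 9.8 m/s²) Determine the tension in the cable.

Take torques about the hinge: T sin 51° · 3.6 = 50×9.8×2.3 + 83.9×3.5 = 1420.7 N·m.
So T = 1420.7 / (0.7771 × 3.6) = 507.79 N.

T ≈ 508 N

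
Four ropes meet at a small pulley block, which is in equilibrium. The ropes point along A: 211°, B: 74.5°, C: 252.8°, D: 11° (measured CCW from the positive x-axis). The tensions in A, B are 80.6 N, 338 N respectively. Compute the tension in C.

Resolve: ΣF_x = 80.6 cos 211° + 338 cos 74.5° + T_C cos 252.8° + T_D cos 11° = 0.
        ΣF_y = 80.6 sin 211° + 338 sin 74.5° + T_C sin 252.8° + T_D sin 11° = 0.
The known terms sum to (21.24, 284.2) N, so -0.2957 T_C + 0.9816 T_D = -21.24 and -0.9553 T_C + 0.1908 T_D = -284.2.
Solving simultaneously: T_C = 311.9 N, T_D = 72.34 N.

T_C ≈ 312 N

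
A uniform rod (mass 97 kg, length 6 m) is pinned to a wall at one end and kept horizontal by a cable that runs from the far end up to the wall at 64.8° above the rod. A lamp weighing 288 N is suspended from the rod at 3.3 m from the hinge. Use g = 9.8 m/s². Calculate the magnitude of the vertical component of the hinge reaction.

|H_y| ≈ 605 N

Take torques about the hinge: T sin 64.8° · 6 = 97×9.8×3 + 288×3.3 = 3802.2 N·m.
So T = 3802.2 / (0.9048 × 6) = 700.35 N.
ΣF_y = 0: H_y = (97×9.8 + 288) − T sin 64.8° = 1238.6 − 633.7 = 604.9 N.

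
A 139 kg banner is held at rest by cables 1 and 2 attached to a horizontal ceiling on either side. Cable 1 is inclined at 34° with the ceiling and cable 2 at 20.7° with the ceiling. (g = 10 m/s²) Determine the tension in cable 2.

Weight W = 139 × 10 = 1390 N acts straight down.
Horizontal: T_1 cos 34° = T_2 cos 20.7°  →  T_1 = 1.128 T_2.
Vertical: T_1 sin 34° + T_2 sin 20.7° = 1390.
Substituting the horizontal relation into the vertical equation gives 0.9844 T_2 = 1390, so T_2 = 1412 N.

T_2 ≈ 1410 N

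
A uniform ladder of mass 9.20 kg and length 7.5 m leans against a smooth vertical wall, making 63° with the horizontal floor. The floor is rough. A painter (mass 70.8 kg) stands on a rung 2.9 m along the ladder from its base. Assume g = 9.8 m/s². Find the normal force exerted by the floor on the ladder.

N_floor ≈ 784 N

ΣF_y = 0: N_floor = 9.20×9.8 + 70.8×9.8 = 784 N.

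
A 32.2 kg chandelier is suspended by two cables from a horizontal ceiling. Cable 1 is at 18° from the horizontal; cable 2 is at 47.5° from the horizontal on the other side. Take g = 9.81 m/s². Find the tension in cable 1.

Weight W = 32.2 × 9.81 = 315.9 N acts straight down.
Horizontal: T_1 cos 18° = T_2 cos 47.5°  →  T_2 = 1.408 T_1.
Vertical: T_1 sin 18° + T_2 sin 47.5° = 315.9.
Substituting the horizontal relation into the vertical equation gives 1.347 T_1 = 315.9, so T_1 = 234.5 N.

T_1 ≈ 235 N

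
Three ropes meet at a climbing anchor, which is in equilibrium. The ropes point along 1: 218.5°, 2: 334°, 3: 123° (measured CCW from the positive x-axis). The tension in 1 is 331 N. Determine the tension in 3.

T_3 ≈ 580 N

Resolve: ΣF_x = 331 cos 218.5° + T_2 cos 334° + T_3 cos 123° = 0.
        ΣF_y = 331 sin 218.5° + T_2 sin 334° + T_3 sin 123° = 0.
The known terms sum to (-259, -206.1) N, so 0.8988 T_2 − 0.5446 T_3 = 259 and -0.4384 T_2 + 0.8387 T_3 = 206.1.
Solving simultaneously: T_2 = 639.7 N, T_3 = 580.1 N.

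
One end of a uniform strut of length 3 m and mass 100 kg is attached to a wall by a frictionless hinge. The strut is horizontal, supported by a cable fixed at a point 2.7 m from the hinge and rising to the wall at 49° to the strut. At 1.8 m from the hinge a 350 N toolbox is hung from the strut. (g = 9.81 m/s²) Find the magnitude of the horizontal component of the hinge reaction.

H_x ≈ 677 N

Take torques about the hinge: T sin 49° · 2.7 = 100×9.81×1.5 + 350×1.8 = 2101.5 N·m.
So T = 2101.5 / (0.7547 × 2.7) = 1031.3 N.
ΣF_x = 0: H_x = T cos 49° = 676.59 N.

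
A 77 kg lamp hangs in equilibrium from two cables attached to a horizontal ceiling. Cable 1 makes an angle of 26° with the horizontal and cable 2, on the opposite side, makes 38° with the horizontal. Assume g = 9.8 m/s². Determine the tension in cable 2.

Weight W = 77 × 9.8 = 754.6 N acts straight down.
Horizontal: T_1 cos 26° = T_2 cos 38°  →  T_1 = 0.8767 T_2.
Vertical: T_1 sin 26° + T_2 sin 38° = 754.6.
Substituting the horizontal relation into the vertical equation gives 1 T_2 = 754.6, so T_2 = 754.6 N.

T_2 ≈ 755 N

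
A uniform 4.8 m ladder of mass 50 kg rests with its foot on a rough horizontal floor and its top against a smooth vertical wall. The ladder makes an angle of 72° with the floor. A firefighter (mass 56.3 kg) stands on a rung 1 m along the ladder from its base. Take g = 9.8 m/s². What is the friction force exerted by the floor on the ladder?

f ≈ 117 N

Torques about the foot: N_wall · 4.8 sin 72° = 50×9.8×2.4 cos 72° + 56.3×9.8×1 cos 72° → N_wall = 116.95 N.
ΣF_x = 0: f_floor = N_wall = 116.95 N.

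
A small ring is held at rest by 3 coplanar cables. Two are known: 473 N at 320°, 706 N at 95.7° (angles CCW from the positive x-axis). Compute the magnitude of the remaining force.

F ≈ 494 N

Sum the known components: ΣF_x = 292.2 N, ΣF_y = 398.5 N.
For equilibrium the remaining force must supply (−ΣF_x, −ΣF_y) = (-292.2, -398.5) N.
Magnitude = √((-292.2)² + (-398.5)²) = 494.1 N; direction = atan2(-398.5, -292.2) = 233.7°.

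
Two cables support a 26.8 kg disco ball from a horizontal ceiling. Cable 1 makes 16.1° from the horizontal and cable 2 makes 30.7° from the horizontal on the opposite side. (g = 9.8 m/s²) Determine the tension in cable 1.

Weight W = 26.8 × 9.8 = 262.6 N acts straight down.
Horizontal: T_1 cos 16.1° = T_2 cos 30.7°  →  T_2 = 1.117 T_1.
Vertical: T_1 sin 16.1° + T_2 sin 30.7° = 262.6.
Substituting the horizontal relation into the vertical equation gives 0.8478 T_1 = 262.6, so T_1 = 309.8 N.

T_1 ≈ 310 N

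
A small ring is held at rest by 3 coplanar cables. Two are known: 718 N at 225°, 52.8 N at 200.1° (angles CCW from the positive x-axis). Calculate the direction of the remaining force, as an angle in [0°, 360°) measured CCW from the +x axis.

θ ≈ 43.3°

Sum the known components: ΣF_x = -557.3 N, ΣF_y = -525.8 N.
For equilibrium the remaining force must supply (−ΣF_x, −ΣF_y) = (557.3, 525.8) N.
Magnitude = √((557.3)² + (525.8)²) = 766.2 N; direction = atan2(525.8, 557.3) = 43.3°.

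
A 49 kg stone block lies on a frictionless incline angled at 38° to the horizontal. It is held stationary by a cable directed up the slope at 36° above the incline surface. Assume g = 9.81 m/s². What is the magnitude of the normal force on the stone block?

N ≈ 164 N

Take axes along and perpendicular to the incline. Weight components: W sin 38° = 295.9 N down-slope, W cos 38° = 378.8 N into the surface.
Along incline: T cos 36° = W sin 38° → T = 365.8 N.
Perpendicular: N = W cos 38° − T sin 36° = 163.8 N.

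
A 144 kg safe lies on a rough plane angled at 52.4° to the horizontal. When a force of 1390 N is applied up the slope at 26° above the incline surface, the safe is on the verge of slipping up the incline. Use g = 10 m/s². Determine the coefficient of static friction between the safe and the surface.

μ ≈ 0.403

On the verge of sliding up the incline, friction is at its maximum μN and acts down the slope.
Perpendicular to incline: N = W cos 52.4° − P sin 26° = 878.6 − 609.3 = 269.3 N.
Along incline: P cos 26° − μN = W sin 52.4° → μ = −(W sin 52.4° − P cos 26°) / N = 0.4027.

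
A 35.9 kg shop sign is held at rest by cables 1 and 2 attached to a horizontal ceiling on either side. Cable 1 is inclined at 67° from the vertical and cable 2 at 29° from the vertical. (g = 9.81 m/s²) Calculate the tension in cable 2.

T_2 ≈ 326 N

Angles from the horizontal: cable 1 is 90° − 67° = 23°, cable 2 is 90° − 29° = 61°.
Weight W = 35.9 × 9.81 = 352.2 N acts straight down.
Horizontal: T_1 cos 23° = T_2 cos 61°  →  T_1 = 0.5267 T_2.
Vertical: T_1 sin 23° + T_2 sin 61° = 352.2.
Substituting the horizontal relation into the vertical equation gives 1.08 T_2 = 352.2, so T_2 = 326 N.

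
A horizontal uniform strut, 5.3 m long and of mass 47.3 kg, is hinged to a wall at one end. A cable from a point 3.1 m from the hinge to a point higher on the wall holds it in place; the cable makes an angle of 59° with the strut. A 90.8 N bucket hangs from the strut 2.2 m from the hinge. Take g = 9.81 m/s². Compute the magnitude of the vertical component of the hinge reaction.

|H_y| ≈ 93.7 N

Take torques about the hinge: T sin 59° · 3.1 = 47.3×9.81×2.65 + 90.8×2.2 = 1429.4 N·m.
So T = 1429.4 / (0.8572 × 3.1) = 537.93 N.
ΣF_y = 0: H_y = (47.3×9.81 + 90.8) − T sin 59° = 554.81 − 461.09 = 93.718 N.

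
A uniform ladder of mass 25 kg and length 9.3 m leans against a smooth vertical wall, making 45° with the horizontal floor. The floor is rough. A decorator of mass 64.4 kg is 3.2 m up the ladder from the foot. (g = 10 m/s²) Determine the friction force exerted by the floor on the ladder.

Torques about the foot: N_wall · 9.3 sin 45° = 25×10×4.65 cos 45° + 64.4×10×3.2 cos 45° → N_wall = 346.59 N.
ΣF_x = 0: f_floor = N_wall = 346.59 N.

f ≈ 347 N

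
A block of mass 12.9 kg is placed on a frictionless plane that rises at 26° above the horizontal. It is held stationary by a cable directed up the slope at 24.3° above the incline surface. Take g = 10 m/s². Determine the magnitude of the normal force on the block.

Take axes along and perpendicular to the incline. Weight components: W sin 26° = 56.55 N down-slope, W cos 26° = 115.9 N into the surface.
Along incline: T cos 24.3° = W sin 26° → T = 62.05 N.
Perpendicular: N = W cos 26° − T sin 24.3° = 90.41 N.

N ≈ 90.4 N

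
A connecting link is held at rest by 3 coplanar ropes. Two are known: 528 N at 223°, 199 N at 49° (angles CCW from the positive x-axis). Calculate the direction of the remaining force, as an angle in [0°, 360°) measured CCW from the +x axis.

θ ≈ 39.4°

Sum the known components: ΣF_x = -255.6 N, ΣF_y = -209.9 N.
For equilibrium the remaining force must supply (−ΣF_x, −ΣF_y) = (255.6, 209.9) N.
Magnitude = √((255.6)² + (209.9)²) = 330.7 N; direction = atan2(209.9, 255.6) = 39.4°.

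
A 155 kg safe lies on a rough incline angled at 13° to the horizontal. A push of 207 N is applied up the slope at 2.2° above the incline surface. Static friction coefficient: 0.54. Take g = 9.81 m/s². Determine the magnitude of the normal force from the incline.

Axes along / perpendicular to the incline. W sin 13° = 342 N down-slope; W cos 13° = 1482 N into the surface.
Perpendicular: N = W cos 13° − P sin 2.2° = 1482 − 7.946 = 1474 N.
Along incline: P cos 2.2° + f = W sin 13° (friction acts up-slope) → f = 342 − 206.8 = 135.2 N.
|f| = 135.2 N ≤ μN = 795.8 N, so the safe is indeed static.

N ≈ 1470 N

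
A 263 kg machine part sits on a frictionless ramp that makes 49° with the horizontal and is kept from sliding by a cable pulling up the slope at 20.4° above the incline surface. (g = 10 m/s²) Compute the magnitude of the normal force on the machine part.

N ≈ 987 N

Take axes along and perpendicular to the incline. Weight components: W sin 49° = 1985 N down-slope, W cos 49° = 1725 N into the surface.
Along incline: T cos 20.4° = W sin 49° → T = 2118 N.
Perpendicular: N = W cos 49° − T sin 20.4° = 987.3 N.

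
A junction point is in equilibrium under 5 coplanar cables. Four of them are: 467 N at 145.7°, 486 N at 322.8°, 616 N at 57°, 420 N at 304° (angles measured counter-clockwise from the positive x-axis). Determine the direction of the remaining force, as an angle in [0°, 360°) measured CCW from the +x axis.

Sum the known components: ΣF_x = 571.7 N, ΣF_y = 137.8 N.
For equilibrium the remaining force must supply (−ΣF_x, −ΣF_y) = (-571.7, -137.8) N.
Magnitude = √((-571.7)² + (-137.8)²) = 588 N; direction = atan2(-137.8, -571.7) = 193.5°.

θ ≈ 194°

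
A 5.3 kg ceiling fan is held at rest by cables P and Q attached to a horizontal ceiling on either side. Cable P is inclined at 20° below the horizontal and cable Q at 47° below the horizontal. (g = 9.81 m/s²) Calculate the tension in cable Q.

Weight W = 5.3 × 9.81 = 51.99 N acts straight down.
Horizontal: T_P cos 20° = T_Q cos 47°  →  T_P = 0.7258 T_Q.
Vertical: T_P sin 20° + T_Q sin 47° = 51.99.
Substituting the horizontal relation into the vertical equation gives 0.9796 T_Q = 51.99, so T_Q = 53.08 N.

T_Q ≈ 53.1 N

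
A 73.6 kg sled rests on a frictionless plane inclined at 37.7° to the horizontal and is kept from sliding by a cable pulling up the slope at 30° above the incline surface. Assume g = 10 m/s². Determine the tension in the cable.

Take axes along and perpendicular to the incline. Weight components: W sin 37.7° = 450.1 N down-slope, W cos 37.7° = 582.3 N into the surface.
Along incline: T cos 30° = W sin 37.7° → T = 519.7 N.
Perpendicular: N = W cos 37.7° − T sin 30° = 322.5 N.

T ≈ 520 N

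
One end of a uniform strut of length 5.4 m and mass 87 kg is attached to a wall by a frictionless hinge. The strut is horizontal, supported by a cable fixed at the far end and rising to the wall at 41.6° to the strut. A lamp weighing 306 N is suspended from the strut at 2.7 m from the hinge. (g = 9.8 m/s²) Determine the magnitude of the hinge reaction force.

|H| ≈ 873 N

Take torques about the hinge: T sin 41.6° · 5.4 = 87×9.8×2.7 + 306×2.7 = 3128.2 N·m.
So T = 3128.2 / (0.6639 × 5.4) = 872.54 N.
ΣF_x = 0: H_x = T cos 41.6° = 652.48 N.
ΣF_y = 0: H_y = (87×9.8 + 306) − T sin 41.6° = 1158.6 − 579.3 = 579.3 N.
|H| = √(H_x² + H_y²) = √((652.48)² + (579.3)²) = 872.54 N.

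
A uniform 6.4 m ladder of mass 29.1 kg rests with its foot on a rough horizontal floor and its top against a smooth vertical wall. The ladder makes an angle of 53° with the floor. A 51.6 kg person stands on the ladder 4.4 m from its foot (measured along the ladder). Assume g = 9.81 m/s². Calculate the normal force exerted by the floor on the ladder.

ΣF_y = 0: N_floor = 29.1×9.81 + 51.6×9.81 = 791.67 N.

N_floor ≈ 792 N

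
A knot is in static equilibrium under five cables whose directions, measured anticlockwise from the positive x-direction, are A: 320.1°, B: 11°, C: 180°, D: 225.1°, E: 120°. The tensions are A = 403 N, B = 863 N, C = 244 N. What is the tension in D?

Resolve: ΣF_x = 403 cos 320.1° + 863 cos 11° + 244 cos 180° + T_D cos 225.1° + T_E cos 120° = 0.
        ΣF_y = 403 sin 320.1° + 863 sin 11° + 244 sin 180° + T_D sin 225.1° + T_E sin 120° = 0.
The known terms sum to (912.3, -93.84) N, so -0.7059 T_D − 0.5000 T_E = -912.3 and -0.7083 T_D + 0.8660 T_E = 93.84.
Solving simultaneously: T_D = 769.7 N, T_E = 737.9 N.

T_D ≈ 770 N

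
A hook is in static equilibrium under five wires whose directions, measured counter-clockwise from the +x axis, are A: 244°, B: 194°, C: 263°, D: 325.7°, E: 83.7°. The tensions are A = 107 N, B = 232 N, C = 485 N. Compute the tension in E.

Resolve: ΣF_x = 107 cos 244° + 232 cos 194° + 485 cos 263° + T_D cos 325.7° + T_E cos 83.7° = 0.
        ΣF_y = 107 sin 244° + 232 sin 194° + 485 sin 263° + T_D sin 325.7° + T_E sin 83.7° = 0.
The known terms sum to (-331.1, -633.7) N, so 0.8261 T_D + 0.1097 T_E = 331.1 and -0.5635 T_D + 0.9940 T_E = 633.7.
Solving simultaneously: T_D = 294 N, T_E = 804.2 N.

T_E ≈ 804 N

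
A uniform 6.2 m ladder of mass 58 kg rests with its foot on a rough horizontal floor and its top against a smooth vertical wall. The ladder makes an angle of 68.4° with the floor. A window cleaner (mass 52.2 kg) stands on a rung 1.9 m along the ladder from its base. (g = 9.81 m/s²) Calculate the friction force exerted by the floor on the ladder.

Torques about the foot: N_wall · 6.2 sin 68.4° = 58×9.81×3.1 cos 68.4° + 52.2×9.81×1.9 cos 68.4° → N_wall = 174.77 N.
ΣF_x = 0: f_floor = N_wall = 174.77 N.

f ≈ 175 N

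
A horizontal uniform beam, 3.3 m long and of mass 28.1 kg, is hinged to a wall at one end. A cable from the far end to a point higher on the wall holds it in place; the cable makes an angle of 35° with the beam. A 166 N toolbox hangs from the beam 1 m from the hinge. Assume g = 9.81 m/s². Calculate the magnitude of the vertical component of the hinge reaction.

Take torques about the hinge: T sin 35° · 3.3 = 28.1×9.81×1.65 + 166×1 = 620.84 N·m.
So T = 620.84 / (0.5736 × 3.3) = 328 N.
ΣF_y = 0: H_y = (28.1×9.81 + 166) − T sin 35° = 441.66 − 188.13 = 253.53 N.

|H_y| ≈ 254 N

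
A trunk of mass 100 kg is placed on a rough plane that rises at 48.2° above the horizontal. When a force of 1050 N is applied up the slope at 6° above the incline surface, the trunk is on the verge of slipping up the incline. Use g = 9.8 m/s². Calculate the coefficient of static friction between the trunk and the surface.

On the verge of sliding up the incline, friction is at its maximum μN and acts down the slope.
Perpendicular to incline: N = W cos 48.2° − P sin 6° = 653.2 − 109.8 = 543.4 N.
Along incline: P cos 6° − μN = W sin 48.2° → μ = −(W sin 48.2° − P cos 6°) / N = 0.5772.

μ ≈ 0.577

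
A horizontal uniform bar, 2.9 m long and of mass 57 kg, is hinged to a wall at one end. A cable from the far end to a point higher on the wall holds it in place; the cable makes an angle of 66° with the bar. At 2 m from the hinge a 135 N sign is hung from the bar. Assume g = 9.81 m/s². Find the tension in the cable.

T ≈ 408 N

Take torques about the hinge: T sin 66° · 2.9 = 57×9.81×1.45 + 135×2 = 1080.8 N·m.
So T = 1080.8 / (0.9135 × 2.9) = 407.96 N.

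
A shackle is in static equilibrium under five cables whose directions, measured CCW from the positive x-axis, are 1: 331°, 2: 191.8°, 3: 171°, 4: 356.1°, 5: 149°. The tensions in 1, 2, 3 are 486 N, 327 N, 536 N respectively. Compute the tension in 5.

Resolve: ΣF_x = 486 cos 331° + 327 cos 191.8° + 536 cos 171° + T_4 cos 356.1° + T_5 cos 149° = 0.
        ΣF_y = 486 sin 331° + 327 sin 191.8° + 536 sin 171° + T_4 sin 356.1° + T_5 sin 149° = 0.
The known terms sum to (-424.4, -218.6) N, so 0.9977 T_4 − 0.8572 T_5 = 424.4 and -0.0680 T_4 + 0.5150 T_5 = 218.6.
Solving simultaneously: T_4 = 891.3 N, T_5 = 542.2 N.

T_5 ≈ 542 N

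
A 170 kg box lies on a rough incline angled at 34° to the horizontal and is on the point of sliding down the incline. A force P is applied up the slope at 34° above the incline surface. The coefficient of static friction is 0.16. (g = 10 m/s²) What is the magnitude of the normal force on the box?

On the verge of sliding down the incline, friction equals μN and acts up the slope.
Perpendicular: N + P sin 34° = W cos 34° = 1409 N.
Along incline: P cos 34° + μN = W sin 34° with W sin 34° = 950.6 N.
Solving the pair for P and N: P = 980.5 N, N = 861.1 N (and f = μN = 137.8 N).

N ≈ 861 N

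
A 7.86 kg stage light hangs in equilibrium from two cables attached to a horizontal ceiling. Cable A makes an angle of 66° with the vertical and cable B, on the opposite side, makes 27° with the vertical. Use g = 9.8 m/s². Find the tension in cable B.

Angles from the horizontal: cable A is 90° − 66° = 24°, cable B is 90° − 27° = 63°.
Weight W = 7.86 × 9.8 = 77.03 N acts straight down.
Horizontal: T_A cos 24° = T_B cos 63°  →  T_A = 0.497 T_B.
Vertical: T_A sin 24° + T_B sin 63° = 77.03.
Substituting the horizontal relation into the vertical equation gives 1.093 T_B = 77.03, so T_B = 70.47 N.

T_B ≈ 70.5 N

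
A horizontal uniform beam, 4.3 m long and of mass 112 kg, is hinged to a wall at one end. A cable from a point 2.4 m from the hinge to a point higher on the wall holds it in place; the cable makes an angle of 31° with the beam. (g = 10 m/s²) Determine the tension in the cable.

Take torques about the hinge: T sin 31° · 2.4 = 112×10×2.15 = 2408 N·m.
So T = 2408 / (0.5150 × 2.4) = 1948.1 N.

T ≈ 1950 N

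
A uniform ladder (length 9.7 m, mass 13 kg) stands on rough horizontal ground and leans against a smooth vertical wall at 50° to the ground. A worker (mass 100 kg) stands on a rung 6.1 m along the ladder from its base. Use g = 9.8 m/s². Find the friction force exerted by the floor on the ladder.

Torques about the foot: N_wall · 9.7 sin 50° = 13×9.8×4.85 cos 50° + 100×9.8×6.1 cos 50° → N_wall = 570.58 N.
ΣF_x = 0: f_floor = N_wall = 570.58 N.

f ≈ 571 N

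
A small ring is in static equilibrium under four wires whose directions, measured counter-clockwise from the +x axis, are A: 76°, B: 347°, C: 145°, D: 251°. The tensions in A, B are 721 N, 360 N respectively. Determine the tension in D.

T_D ≈ 841 N

Resolve: ΣF_x = 721 cos 76° + 360 cos 347° + T_C cos 145° + T_D cos 251° = 0.
        ΣF_y = 721 sin 76° + 360 sin 347° + T_C sin 145° + T_D sin 251° = 0.
The known terms sum to (525.2, 618.6) N, so -0.8192 T_C − 0.3256 T_D = -525.2 and 0.5736 T_C − 0.9455 T_D = -618.6.
Solving simultaneously: T_C = 307.1 N, T_D = 840.5 N.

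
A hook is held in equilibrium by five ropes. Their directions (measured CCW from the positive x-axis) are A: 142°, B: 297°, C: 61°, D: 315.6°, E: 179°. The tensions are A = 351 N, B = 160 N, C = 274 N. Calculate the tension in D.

Resolve: ΣF_x = 351 cos 142° + 160 cos 297° + 274 cos 61° + T_D cos 315.6° + T_E cos 179° = 0.
        ΣF_y = 351 sin 142° + 160 sin 297° + 274 sin 61° + T_D sin 315.6° + T_E sin 179° = 0.
The known terms sum to (-71.12, 313.2) N, so 0.7145 T_D − 0.9998 T_E = 71.12 and -0.6997 T_D + 0.0175 T_E = -313.2.
Solving simultaneously: T_D = 453.9 N, T_E = 253.2 N.

T_D ≈ 454 N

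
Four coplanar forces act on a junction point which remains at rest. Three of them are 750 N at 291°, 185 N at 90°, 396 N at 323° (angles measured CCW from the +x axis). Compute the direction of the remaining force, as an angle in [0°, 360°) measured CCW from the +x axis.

Sum the known components: ΣF_x = 585 N, ΣF_y = -753.5 N.
For equilibrium the remaining force must supply (−ΣF_x, −ΣF_y) = (-585, 753.5) N.
Magnitude = √((-585)² + (753.5)²) = 954 N; direction = atan2(753.5, -585) = 127.8°.

θ ≈ 128°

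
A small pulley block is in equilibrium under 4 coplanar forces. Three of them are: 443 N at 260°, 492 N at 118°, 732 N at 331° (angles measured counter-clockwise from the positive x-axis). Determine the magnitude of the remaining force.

F ≈ 488 N

Sum the known components: ΣF_x = 332.3 N, ΣF_y = -356.7 N.
For equilibrium the remaining force must supply (−ΣF_x, −ΣF_y) = (-332.3, 356.7) N.
Magnitude = √((-332.3)² + (356.7)²) = 487.5 N; direction = atan2(356.7, -332.3) = 133.0°.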